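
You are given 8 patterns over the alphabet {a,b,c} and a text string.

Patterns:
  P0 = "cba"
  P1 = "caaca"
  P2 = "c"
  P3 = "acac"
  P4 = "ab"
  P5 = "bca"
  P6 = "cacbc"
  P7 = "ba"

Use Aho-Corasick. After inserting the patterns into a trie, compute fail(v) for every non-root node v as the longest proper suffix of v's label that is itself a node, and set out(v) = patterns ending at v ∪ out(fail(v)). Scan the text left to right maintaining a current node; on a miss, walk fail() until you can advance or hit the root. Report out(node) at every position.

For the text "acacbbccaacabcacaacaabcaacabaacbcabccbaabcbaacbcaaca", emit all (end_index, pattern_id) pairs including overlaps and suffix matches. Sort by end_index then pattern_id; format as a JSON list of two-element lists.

Build:
Trie (insert patterns):
  0='ε' goto a→8 b→13 c→1
  1='c' goto a→4 b→2  [P2 ends]
  2='cb' goto a→3
  3='cba' goto ·  [P0 ends]
  4='ca' goto a→5 c→16
  5='caa' goto c→6
  6='caac' goto a→7
  7='caaca' goto ·  [P1 ends]
  8='a' goto b→12 c→9
  9='ac' goto a→10
  10='aca' goto c→11
  11='acac' goto ·  [P3 ends]
  12='ab' goto ·  [P4 ends]
  13='b' goto a→19 c→14
  14='bc' goto a→15
  15='bca' goto ·  [P5 ends]
  16='cac' goto b→17
  17='cacb' goto c→18
  18='cacbc' goto ·  [P6 ends]
  19='ba' goto ·  [P7 ends]

BFS fail/out derivation:
  fail(1) 'c': from fail(0)=0 chase 'c': 0 ⇒ 0;  out={2}∪out(0)={2}
  fail(8) 'a': from fail(0)=0 chase 'a': 0 ⇒ 0;  out=∅∪out(0)=∅
  fail(13) 'b': from fail(0)=0 chase 'b': 0 ⇒ 0;  out=∅∪out(0)=∅
  fail(2) 'cb': from fail(1)=0 chase 'b': 0 ⇒ 13;  out=∅∪out(13)=∅
  fail(4) 'ca': from fail(1)=0 chase 'a': 0 ⇒ 8;  out=∅∪out(8)=∅
  fail(9) 'ac': from fail(8)=0 chase 'c': 0 ⇒ 1;  out=∅∪out(1)={2}
  fail(12) 'ab': from fail(8)=0 chase 'b': 0 ⇒ 13;  out={4}∪out(13)={4}
  fail(14) 'bc': from fail(13)=0 chase 'c': 0 ⇒ 1;  out=∅∪out(1)={2}
  fail(19) 'ba': from fail(13)=0 chase 'a': 0 ⇒ 8;  out={7}∪out(8)={7}
  fail(3) 'cba': from fail(2)=13 chase 'a': 13 ⇒ 19;  out={0}∪out(19)={0,7}
  fail(5) 'caa': from fail(4)=8 chase 'a': 8→0 ⇒ 8;  out=∅∪out(8)=∅
  fail(10) 'aca': from fail(9)=1 chase 'a': 1 ⇒ 4;  out=∅∪out(4)=∅
  fail(15) 'bca': from fail(14)=1 chase 'a': 1 ⇒ 4;  out={5}∪out(4)={5}
  fail(16) 'cac': from fail(4)=8 chase 'c': 8 ⇒ 9;  out=∅∪out(9)={2}
  fail(6) 'caac': from fail(5)=8 chase 'c': 8 ⇒ 9;  out=∅∪out(9)={2}
  fail(11) 'acac': from fail(10)=4 chase 'c': 4 ⇒ 16;  out={3}∪out(16)={2,3}
  fail(17) 'cacb': from fail(16)=9 chase 'b': 9→1 ⇒ 2;  out=∅∪out(2)=∅
  fail(7) 'caaca': from fail(6)=9 chase 'a': 9 ⇒ 10;  out={1}∪out(10)={1}
  fail(18) 'cacbc': from fail(17)=2 chase 'c': 2→13 ⇒ 14;  out={6}∪out(14)={2,6}

Scan:
pos 0 'a': at 8
pos 1 'c': at 9  → match P2@[1:1]
pos 2 'a': at 10
pos 3 'c': at 11  → match P2@[3:3],P3@[0:3]
pos 4 'b': at 17 (fail-walked)
pos 5 'b': at 13 (fail-walked)
pos 6 'c': at 14  → match P2@[6:6]
pos 7 'c': at 1 (fail-walked)  → match P2@[7:7]
pos 8 'a': at 4
pos 9 'a': at 5
pos 10 'c': at 6  → match P2@[10:10]
pos 11 'a': at 7  → match P1@[7:11]
pos 12 'b': at 12 (fail-walked)  → match P4@[11:12]
pos 13 'c': at 14 (fail-walked)  → match P2@[13:13]
pos 14 'a': at 15  → match P5@[12:14]
pos 15 'c': at 16 (fail-walked)  → match P2@[15:15]
pos 16 'a': at 10 (fail-walked)
pos 17 'a': at 5 (fail-walked)
pos 18 'c': at 6  → match P2@[18:18]
pos 19 'a': at 7  → match P1@[15:19]
pos 20 'a': at 5 (fail-walked)
pos 21 'b': at 12 (fail-walked)  → match P4@[20:21]
pos 22 'c': at 14 (fail-walked)  → match P2@[22:22]
pos 23 'a': at 15  → match P5@[21:23]
pos 24 'a': at 5 (fail-walked)
pos 25 'c': at 6  → match P2@[25:25]
pos 26 'a': at 7  → match P1@[22:26]
pos 27 'b': at 12 (fail-walked)  → match P4@[26:27]
pos 28 'a': at 19 (fail-walked)  → match P7@[27:28]
pos 29 'a': at 8 (fail-walked)
pos 30 'c': at 9  → match P2@[30:30]
pos 31 'b': at 2 (fail-walked)
pos 32 'c': at 14 (fail-walked)  → match P2@[32:32]
pos 33 'a': at 15  → match P5@[31:33]
pos 34 'b': at 12 (fail-walked)  → match P4@[33:34]
pos 35 'c': at 14 (fail-walked)  → match P2@[35:35]
pos 36 'c': at 1 (fail-walked)  → match P2@[36:36]
pos 37 'b': at 2
pos 38 'a': at 3  → match P0@[36:38],P7@[37:38]
pos 39 'a': at 8 (fail-walked)
pos 40 'b': at 12  → match P4@[39:40]
pos 41 'c': at 14 (fail-walked)  → match P2@[41:41]
pos 42 'b': at 2 (fail-walked)
pos 43 'a': at 3  → match P0@[41:43],P7@[42:43]
pos 44 'a': at 8 (fail-walked)
pos 45 'c': at 9  → match P2@[45:45]
pos 46 'b': at 2 (fail-walked)
pos 47 'c': at 14 (fail-walked)  → match P2@[47:47]
pos 48 'a': at 15  → match P5@[46:48]
pos 49 'a': at 5 (fail-walked)
pos 50 'c': at 6  → match P2@[50:50]
pos 51 'a': at 7  → match P1@[47:51]

Result: [[1,2],[3,2],[3,3],[6,2],[7,2],[10,2],[11,1],[12,4],[13,2],[14,5],[15,2],[18,2],[19,1],[21,4],[22,2],[23,5],[25,2],[26,1],[27,4],[28,7],[30,2],[32,2],[33,5],[34,4],[35,2],[36,2],[38,0],[38,7],[40,4],[41,2],[43,0],[43,7],[45,2],[47,2],[48,5],[50,2],[51,1]]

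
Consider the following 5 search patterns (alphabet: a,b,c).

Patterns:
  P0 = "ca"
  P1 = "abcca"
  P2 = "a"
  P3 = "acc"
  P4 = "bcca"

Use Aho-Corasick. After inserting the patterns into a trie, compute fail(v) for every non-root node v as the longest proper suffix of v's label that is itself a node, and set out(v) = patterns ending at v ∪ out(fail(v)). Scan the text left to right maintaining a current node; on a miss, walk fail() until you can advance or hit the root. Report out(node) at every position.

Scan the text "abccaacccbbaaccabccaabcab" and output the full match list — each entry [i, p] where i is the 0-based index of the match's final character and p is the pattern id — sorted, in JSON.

Build automaton:
Trie nodes:
  n0 'ε': a→3 b→10 c→1
  n1 'c': a→2
  n2 'ca': ·  ←P0
  n3 'a': b→4 c→8  ←P2
  n4 'ab': c→5
  n5 'abc': c→6
  n6 'abcc': a→7
  n7 'abcca': ·  ←P1
  n8 'ac': c→9
  n9 'acc': ·  ←P3
  n10 'b': c→11
  n11 'bc': c→12
  n12 'bcc': a→13
  n13 'bcca': ·  ←P4

BFS fail/out derivation:
  fail(1) 'c': from fail(0)=0 chase 'c': 0 ⇒ 0;  out=∅∪out(0)=∅
  fail(3) 'a': from fail(0)=0 chase 'a': 0 ⇒ 0;  out={2}∪out(0)={2}
  fail(10) 'b': from fail(0)=0 chase 'b': 0 ⇒ 0;  out=∅∪out(0)=∅
  fail(2) 'ca': from fail(1)=0 chase 'a': 0 ⇒ 3;  out={0}∪out(3)={0,2}
  fail(4) 'ab': from fail(3)=0 chase 'b': 0 ⇒ 10;  out=∅∪out(10)=∅
  fail(8) 'ac': from fail(3)=0 chase 'c': 0 ⇒ 1;  out=∅∪out(1)=∅
  fail(11) 'bc': from fail(10)=0 chase 'c': 0 ⇒ 1;  out=∅∪out(1)=∅
  fail(5) 'abc': from fail(4)=10 chase 'c': 10 ⇒ 11;  out=∅∪out(11)=∅
  fail(9) 'acc': from fail(8)=1 chase 'c': 1→0 ⇒ 1;  out={3}∪out(1)={3}
  fail(12) 'bcc': from fail(11)=1 chase 'c': 1→0 ⇒ 1;  out=∅∪out(1)=∅
  fail(6) 'abcc': from fail(5)=11 chase 'c': 11 ⇒ 12;  out=∅∪out(12)=∅
  fail(13) 'bcca': from fail(12)=1 chase 'a': 1 ⇒ 2;  out={4}∪out(2)={0,2,4}
  fail(7) 'abcca': from fail(6)=12 chase 'a': 12 ⇒ 13;  out={1}∪out(13)={0,1,2,4}

Scan:
i=0 'a': node 0→3  emit P2@[0:0]
i=1 'b': node 3→4
i=2 'c': node 4→5
i=3 'c': node 5→6
i=4 'a': node 6→7  emit P0@[3:4],P1@[0:4],P2@[4:4],P4@[1:4]
i=5 'a': node 7→3 (via fail)  emit P2@[5:5]
i=6 'c': node 3→8
i=7 'c': node 8→9  emit P3@[5:7]
i=8 'c': node 9→1 (via fail)
i=9 'b': node 1→10 (via fail)
i=10 'b': node 10→10 (via fail)
i=11 'a': node 10→3 (via fail)  emit P2@[11:11]
i=12 'a': node 3→3 (via fail)  emit P2@[12:12]
i=13 'c': node 3→8
i=14 'c': node 8→9  emit P3@[12:14]
i=15 'a': node 9→2 (via fail)  emit P0@[14:15],P2@[15:15]
i=16 'b': node 2→4 (via fail)
i=17 'c': node 4→5
i=18 'c': node 5→6
i=19 'a': node 6→7  emit P0@[18:19],P1@[15:19],P2@[19:19],P4@[16:19]
i=20 'a': node 7→3 (via fail)  emit P2@[20:20]
i=21 'b': node 3→4
i=22 'c': node 4→5
i=23 'a': node 5→2 (via fail)  emit P0@[22:23],P2@[23:23]
i=24 'b': node 2→4 (via fail)

Matches: [[0,2],[4,0],[4,1],[4,2],[4,4],[5,2],[7,3],[11,2],[12,2],[14,3],[15,0],[15,2],[19,0],[19,1],[19,2],[19,4],[20,2],[23,0],[23,2]]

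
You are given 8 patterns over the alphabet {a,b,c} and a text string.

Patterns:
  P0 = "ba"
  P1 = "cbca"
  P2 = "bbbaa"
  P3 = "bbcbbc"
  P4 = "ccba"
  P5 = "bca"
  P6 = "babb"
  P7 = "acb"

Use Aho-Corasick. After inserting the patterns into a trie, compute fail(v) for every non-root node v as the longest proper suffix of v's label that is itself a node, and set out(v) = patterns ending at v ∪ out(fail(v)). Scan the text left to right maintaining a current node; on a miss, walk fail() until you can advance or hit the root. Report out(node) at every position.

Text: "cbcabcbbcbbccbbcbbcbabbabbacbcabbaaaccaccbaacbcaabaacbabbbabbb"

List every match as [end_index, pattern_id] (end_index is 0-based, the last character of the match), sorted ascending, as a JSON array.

Build:
Trie (insert patterns):
  n0 'ε': a→22 b→1 c→3
  n1 'b': a→2 b→7 c→18
  n2 'ba': b→20  [P0 ends]
  n3 'c': b→4 c→15
  n4 'cb': c→5
  n5 'cbc': a→6
  n6 'cbca': ·  [P1 ends]
  n7 'bb': b→8 c→11
  n8 'bbb': a→9
  n9 'bbba': a→10
  n10 'bbbaa': ·  [P2 ends]
  n11 'bbc': b→12
  n12 'bbcb': b→13
  n13 'bbcbb': c→14
  n14 'bbcbbc': ·  [P3 ends]
  n15 'cc': b→16
  n16 'ccb': a→17
  n17 'ccba': ·  [P4 ends]
  n18 'bc': a→19
  n19 'bca': ·  [P5 ends]
  n20 'bab': b→21
  n21 'babb': ·  [P6 ends]
  n22 'a': c→23
  n23 'ac': b→24
  n24 'acb': ·  [P7 ends]

BFS fail/out derivation:
  fail(1) 'b': from fail(0)=0 chase 'b': 0 ⇒ 0;  out=∅∪out(0)=∅
  fail(3) 'c': from fail(0)=0 chase 'c': 0 ⇒ 0;  out=∅∪out(0)=∅
  fail(22) 'a': from fail(0)=0 chase 'a': 0 ⇒ 0;  out=∅∪out(0)=∅
  fail(2) 'ba': from fail(1)=0 chase 'a': 0 ⇒ 22;  out={0}∪out(22)={0}
  fail(4) 'cb': from fail(3)=0 chase 'b': 0 ⇒ 1;  out=∅∪out(1)=∅
  fail(7) 'bb': from fail(1)=0 chase 'b': 0 ⇒ 1;  out=∅∪out(1)=∅
  fail(15) 'cc': from fail(3)=0 chase 'c': 0 ⇒ 3;  out=∅∪out(3)=∅
  fail(18) 'bc': from fail(1)=0 chase 'c': 0 ⇒ 3;  out=∅∪out(3)=∅
  fail(23) 'ac': from fail(22)=0 chase 'c': 0 ⇒ 3;  out=∅∪out(3)=∅
  fail(5) 'cbc': from fail(4)=1 chase 'c': 1 ⇒ 18;  out=∅∪out(18)=∅
  fail(8) 'bbb': from fail(7)=1 chase 'b': 1 ⇒ 7;  out=∅∪out(7)=∅
  fail(11) 'bbc': from fail(7)=1 chase 'c': 1 ⇒ 18;  out=∅∪out(18)=∅
  fail(16) 'ccb': from fail(15)=3 chase 'b': 3 ⇒ 4;  out=∅∪out(4)=∅
  fail(19) 'bca': from fail(18)=3 chase 'a': 3→0 ⇒ 22;  out={5}∪out(22)={5}
  fail(20) 'bab': from fail(2)=22 chase 'b': 22→0 ⇒ 1;  out=∅∪out(1)=∅
  fail(24) 'acb': from fail(23)=3 chase 'b': 3 ⇒ 4;  out={7}∪out(4)={7}
  fail(6) 'cbca': from fail(5)=18 chase 'a': 18 ⇒ 19;  out={1}∪out(19)={1,5}
  fail(9) 'bbba': from fail(8)=7 chase 'a': 7→1 ⇒ 2;  out=∅∪out(2)={0}
  fail(12) 'bbcb': from fail(11)=18 chase 'b': 18→3 ⇒ 4;  out=∅∪out(4)=∅
  fail(17) 'ccba': from fail(16)=4 chase 'a': 4→1 ⇒ 2;  out={4}∪out(2)={0,4}
  fail(21) 'babb': from fail(20)=1 chase 'b': 1 ⇒ 7;  out={6}∪out(7)={6}
  fail(10) 'bbbaa': from fail(9)=2 chase 'a': 2→22→0 ⇒ 22;  out={2}∪out(22)={2}
  fail(13) 'bbcbb': from fail(12)=4 chase 'b': 4→1 ⇒ 7;  out=∅∪out(7)=∅
  fail(14) 'bbcbbc': from fail(13)=7 chase 'c': 7 ⇒ 11;  out={3}∪out(11)={3}

Run:
i=0 'c': node 0→3
i=1 'b': node 3→4
i=2 'c': node 4→5
i=3 'a': node 5→6  emit P1@[0:3],P5@[1:3]
i=4 'b': node 6→1 (via fail)
i=5 'c': node 1→18
i=6 'b': node 18→4 (via fail)
i=7 'b': node 4→7 (via fail)
i=8 'c': node 7→11
i=9 'b': node 11→12
i=10 'b': node 12→13
i=11 'c': node 13→14  emit P3@[6:11]
i=12 'c': node 14→15 (via fail)
i=13 'b': node 15→16
i=14 'b': node 16→7 (via fail)
i=15 'c': node 7→11
i=16 'b': node 11→12
i=17 'b': node 12→13
i=18 'c': node 13→14  emit P3@[13:18]
i=19 'b': node 14→12 (via fail)
i=20 'a': node 12→2 (via fail)  emit P0@[19:20]
i=21 'b': node 2→20
i=22 'b': node 20→21  emit P6@[19:22]
i=23 'a': node 21→2 (via fail)  emit P0@[22:23]
i=24 'b': node 2→20
i=25 'b': node 20→21  emit P6@[22:25]
i=26 'a': node 21→2 (via fail)  emit P0@[25:26]
i=27 'c': node 2→23 (via fail)
i=28 'b': node 23→24  emit P7@[26:28]
i=29 'c': node 24→5 (via fail)
i=30 'a': node 5→6  emit P1@[27:30],P5@[28:30]
i=31 'b': node 6→1 (via fail)
i=32 'b': node 1→7
i=33 'a': node 7→2 (via fail)  emit P0@[32:33]
i=34 'a': node 2→22 (via fail)
i=35 'a': node 22→22 (via fail)
i=36 'c': node 22→23
i=37 'c': node 23→15 (via fail)
i=38 'a': node 15→22 (via fail)
i=39 'c': node 22→23
i=40 'c': node 23→15 (via fail)
i=41 'b': node 15→16
i=42 'a': node 16→17  emit P0@[41:42],P4@[39:42]
i=43 'a': node 17→22 (via fail)
i=44 'c': node 22→23
i=45 'b': node 23→24  emit P7@[43:45]
i=46 'c': node 24→5 (via fail)
i=47 'a': node 5→6  emit P1@[44:47],P5@[45:47]
i=48 'a': node 6→22 (via fail)
i=49 'b': node 22→1 (via fail)
i=50 'a': node 1→2  emit P0@[49:50]
i=51 'a': node 2→22 (via fail)
i=52 'c': node 22→23
i=53 'b': node 23→24  emit P7@[51:53]
i=54 'a': node 24→2 (via fail)  emit P0@[53:54]
i=55 'b': node 2→20
i=56 'b': node 20→21  emit P6@[53:56]
i=57 'b': node 21→8 (via fail)
i=58 'a': node 8→9  emit P0@[57:58]
i=59 'b': node 9→20 (via fail)
i=60 'b': node 20→21  emit P6@[57:60]
i=61 'b': node 21→8 (via fail)

All matches (sorted): [[3,1],[3,5],[11,3],[18,3],[20,0],[22,6],[23,0],[25,6],[26,0],[28,7],[30,1],[30,5],[33,0],[42,0],[42,4],[45,7],[47,1],[47,5],[50,0],[53,7],[54,0],[56,6],[58,0],[60,6]]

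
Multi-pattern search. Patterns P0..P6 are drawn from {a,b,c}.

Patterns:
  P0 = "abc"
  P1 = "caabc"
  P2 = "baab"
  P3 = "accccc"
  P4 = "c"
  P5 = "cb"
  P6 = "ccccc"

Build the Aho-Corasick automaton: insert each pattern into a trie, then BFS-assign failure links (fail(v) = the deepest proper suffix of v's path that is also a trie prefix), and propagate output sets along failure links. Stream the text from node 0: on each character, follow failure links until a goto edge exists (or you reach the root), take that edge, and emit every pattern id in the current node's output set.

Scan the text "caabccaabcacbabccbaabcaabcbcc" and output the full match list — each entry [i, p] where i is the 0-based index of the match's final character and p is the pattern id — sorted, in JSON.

Build:
Trie nodes:
  0='ε' goto a→1 b→9 c→4
  1='a' goto b→2 c→13
  2='ab' goto c→3
  3='abc' goto ·  ←P0
  4='c' goto a→5 b→18 c→19  ←P4
  5='ca' goto a→6
  6='caa' goto b→7
  7='caab' goto c→8
  8='caabc' goto ·  ←P1
  9='b' goto a→10
  10='ba' goto a→11
  11='baa' goto b→12
  12='baab' goto ·  ←P2
  13='ac' goto c→14
  14='acc' goto c→15
  15='accc' goto c→16
  16='acccc' goto c→17
  17='accccc' goto ·  ←P3
  18='cb' goto ·  ←P5
  19='cc' goto c→20
  20='ccc' goto c→21
  21='cccc' goto c→22
  22='ccccc' goto ·  ←P6

Failure links (BFS by depth):
  fail(1) 'a': from fail(0)=0 chase 'a': 0 ⇒ 0;  out=∅∪out(0)=∅
  fail(4) 'c': from fail(0)=0 chase 'c': 0 ⇒ 0;  out={4}∪out(0)={4}
  fail(9) 'b': from fail(0)=0 chase 'b': 0 ⇒ 0;  out=∅∪out(0)=∅
  fail(2) 'ab': from fail(1)=0 chase 'b': 0 ⇒ 9;  out=∅∪out(9)=∅
  fail(5) 'ca': from fail(4)=0 chase 'a': 0 ⇒ 1;  out=∅∪out(1)=∅
  fail(10) 'ba': from fail(9)=0 chase 'a': 0 ⇒ 1;  out=∅∪out(1)=∅
  fail(13) 'ac': from fail(1)=0 chase 'c': 0 ⇒ 4;  out=∅∪out(4)={4}
  fail(18) 'cb': from fail(4)=0 chase 'b': 0 ⇒ 9;  out={5}∪out(9)={5}
  fail(19) 'cc': from fail(4)=0 chase 'c': 0 ⇒ 4;  out=∅∪out(4)={4}
  fail(3) 'abc': from fail(2)=9 chase 'c': 9→0 ⇒ 4;  out={0}∪out(4)={0,4}
  fail(6) 'caa': from fail(5)=1 chase 'a': 1→0 ⇒ 1;  out=∅∪out(1)=∅
  fail(11) 'baa': from fail(10)=1 chase 'a': 1→0 ⇒ 1;  out=∅∪out(1)=∅
  fail(14) 'acc': from fail(13)=4 chase 'c': 4 ⇒ 19;  out=∅∪out(19)={4}
  fail(20) 'ccc': from fail(19)=4 chase 'c': 4 ⇒ 19;  out=∅∪out(19)={4}
  fail(7) 'caab': from fail(6)=1 chase 'b': 1 ⇒ 2;  out=∅∪out(2)=∅
  fail(12) 'baab': from fail(11)=1 chase 'b': 1 ⇒ 2;  out={2}∪out(2)={2}
  fail(15) 'accc': from fail(14)=19 chase 'c': 19 ⇒ 20;  out=∅∪out(20)={4}
  fail(21) 'cccc': from fail(20)=19 chase 'c': 19 ⇒ 20;  out=∅∪out(20)={4}
  fail(8) 'caabc': from fail(7)=2 chase 'c': 2 ⇒ 3;  out={1}∪out(3)={0,1,4}
  fail(16) 'acccc': from fail(15)=20 chase 'c': 20 ⇒ 21;  out=∅∪out(21)={4}
  fail(22) 'ccccc': from fail(21)=20 chase 'c': 20 ⇒ 21;  out={6}∪out(21)={4,6}
  fail(17) 'accccc': from fail(16)=21 chase 'c': 21 ⇒ 22;  out={3}∪out(22)={3,4,6}

Scan:
i=0 'c': node 0→4  ** P4@[0:0]
i=1 'a': node 4→5
i=2 'a': node 5→6
i=3 'b': node 6→7
i=4 'c': node 7→8  ** P0@[2:4],P1@[0:4],P4@[4:4]
i=5 'c': node 8→19 (via fail)  ** P4@[5:5]
i=6 'a': node 19→5 (via fail)
i=7 'a': node 5→6
i=8 'b': node 6→7
i=9 'c': node 7→8  ** P0@[7:9],P1@[5:9],P4@[9:9]
i=10 'a': node 8→5 (via fail)
i=11 'c': node 5→13 (via fail)  ** P4@[11:11]
i=12 'b': node 13→18 (via fail)  ** P5@[11:12]
i=13 'a': node 18→10 (via fail)
i=14 'b': node 10→2 (via fail)
i=15 'c': node 2→3  ** P0@[13:15],P4@[15:15]
i=16 'c': node 3→19 (via fail)  ** P4@[16:16]
i=17 'b': node 19→18 (via fail)  ** P5@[16:17]
i=18 'a': node 18→10 (via fail)
i=19 'a': node 10→11
i=20 'b': node 11→12  ** P2@[17:20]
i=21 'c': node 12→3 (via fail)  ** P0@[19:21],P4@[21:21]
i=22 'a': node 3→5 (via fail)
i=23 'a': node 5→6
i=24 'b': node 6→7
i=25 'c': node 7→8  ** P0@[23:25],P1@[21:25],P4@[25:25]
i=26 'b': node 8→18 (via fail)  ** P5@[25:26]
i=27 'c': node 18→4 (via fail)  ** P4@[27:27]
i=28 'c': node 4→19  ** P4@[28:28]

Matches: [[0,4],[4,0],[4,1],[4,4],[5,4],[9,0],[9,1],[9,4],[11,4],[12,5],[15,0],[15,4],[16,4],[17,5],[20,2],[21,0],[21,4],[25,0],[25,1],[25,4],[26,5],[27,4],[28,4]]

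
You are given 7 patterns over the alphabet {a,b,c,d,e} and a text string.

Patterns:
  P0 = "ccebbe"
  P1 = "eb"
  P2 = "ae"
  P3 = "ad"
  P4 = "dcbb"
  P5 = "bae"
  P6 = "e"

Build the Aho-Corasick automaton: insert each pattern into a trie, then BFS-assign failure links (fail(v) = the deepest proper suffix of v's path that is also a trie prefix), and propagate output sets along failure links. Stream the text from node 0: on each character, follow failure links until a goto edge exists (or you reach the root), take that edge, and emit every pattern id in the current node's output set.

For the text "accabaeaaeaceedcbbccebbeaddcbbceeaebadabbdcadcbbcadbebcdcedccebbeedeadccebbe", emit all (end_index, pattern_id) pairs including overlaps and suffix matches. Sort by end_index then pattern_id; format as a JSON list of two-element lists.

Construct AC machine:
Trie nodes:
  n0 'ε': a→9 b→16 c→1 d→12 e→7
  n1 'c': c→2
  n2 'cc': e→3
  n3 'cce': b→4
  n4 'cceb': b→5
  n5 'ccebb': e→6
  n6 'ccebbe': ·  [P0 ends]
  n7 'e': b→8  [P6 ends]
  n8 'eb': ·  [P1 ends]
  n9 'a': d→11 e→10
  n10 'ae': ·  [P2 ends]
  n11 'ad': ·  [P3 ends]
  n12 'd': c→13
  n13 'dc': b→14
  n14 'dcb': b→15
  n15 'dcbb': ·  [P4 ends]
  n16 'b': a→17
  n17 'ba': e→18
  n18 'bae': ·  [P5 ends]

BFS fail/out derivation:
  fail(1) 'c': from fail(0)=0 chase 'c': 0 ⇒ 0;  out=∅∪out(0)=∅
  fail(7) 'e': from fail(0)=0 chase 'e': 0 ⇒ 0;  out={6}∪out(0)={6}
  fail(9) 'a': from fail(0)=0 chase 'a': 0 ⇒ 0;  out=∅∪out(0)=∅
  fail(12) 'd': from fail(0)=0 chase 'd': 0 ⇒ 0;  out=∅∪out(0)=∅
  fail(16) 'b': from fail(0)=0 chase 'b': 0 ⇒ 0;  out=∅∪out(0)=∅
  fail(2) 'cc': from fail(1)=0 chase 'c': 0 ⇒ 1;  out=∅∪out(1)=∅
  fail(8) 'eb': from fail(7)=0 chase 'b': 0 ⇒ 16;  out={1}∪out(16)={1}
  fail(10) 'ae': from fail(9)=0 chase 'e': 0 ⇒ 7;  out={2}∪out(7)={2,6}
  fail(11) 'ad': from fail(9)=0 chase 'd': 0 ⇒ 12;  out={3}∪out(12)={3}
  fail(13) 'dc': from fail(12)=0 chase 'c': 0 ⇒ 1;  out=∅∪out(1)=∅
  fail(17) 'ba': from fail(16)=0 chase 'a': 0 ⇒ 9;  out=∅∪out(9)=∅
  fail(3) 'cce': from fail(2)=1 chase 'e': 1→0 ⇒ 7;  out=∅∪out(7)={6}
  fail(14) 'dcb': from fail(13)=1 chase 'b': 1→0 ⇒ 16;  out=∅∪out(16)=∅
  fail(18) 'bae': from fail(17)=9 chase 'e': 9 ⇒ 10;  out={5}∪out(10)={2,5,6}
  fail(4) 'cceb': from fail(3)=7 chase 'b': 7 ⇒ 8;  out=∅∪out(8)={1}
  fail(15) 'dcbb': from fail(14)=16 chase 'b': 16→0 ⇒ 16;  out={4}∪out(16)={4}
  fail(5) 'ccebb': from fail(4)=8 chase 'b': 8→16→0 ⇒ 16;  out=∅∪out(16)=∅
  fail(6) 'ccebbe': from fail(5)=16 chase 'e': 16→0 ⇒ 7;  out={0}∪out(7)={0,6}

Scan:
i=0 'a': node 0→9
i=1 'c': node 9→1 ·f
i=2 'c': node 1→2
i=3 'a': node 2→9 ·f
i=4 'b': node 9→16 ·f
i=5 'a': node 16→17
i=6 'e': node 17→18  → match P2@[5:6],P5@[4:6],P6@[6:6]
i=7 'a': node 18→9 ·f
i=8 'a': node 9→9 ·f
i=9 'e': node 9→10  → match P2@[8:9],P6@[9:9]
i=10 'a': node 10→9 ·f
i=11 'c': node 9→1 ·f
i=12 'e': node 1→7 ·f  → match P6@[12:12]
i=13 'e': node 7→7 ·f  → match P6@[13:13]
i=14 'd': node 7→12 ·f
i=15 'c': node 12→13
i=16 'b': node 13→14
i=17 'b': node 14→15  → match P4@[14:17]
i=18 'c': node 15→1 ·f
i=19 'c': node 1→2
i=20 'e': node 2→3  → match P6@[20:20]
i=21 'b': node 3→4  → match P1@[20:21]
i=22 'b': node 4→5
i=23 'e': node 5→6  → match P0@[18:23],P6@[23:23]
i=24 'a': node 6→9 ·f
i=25 'd': node 9→11  → match P3@[24:25]
i=26 'd': node 11→12 ·f
i=27 'c': node 12→13
i=28 'b': node 13→14
i=29 'b': node 14→15  → match P4@[26:29]
i=30 'c': node 15→1 ·f
i=31 'e': node 1→7 ·f  → match P6@[31:31]
i=32 'e': node 7→7 ·f  → match P6@[32:32]
i=33 'a': node 7→9 ·f
i=34 'e': node 9→10  → match P2@[33:34],P6@[34:34]
i=35 'b': node 10→8 ·f  → match P1@[34:35]
i=36 'a': node 8→17 ·f
i=37 'd': node 17→11 ·f  → match P3@[36:37]
i=38 'a': node 11→9 ·f
i=39 'b': node 9→16 ·f
i=40 'b': node 16→16 ·f
i=41 'd': node 16→12 ·f
i=42 'c': node 12→13
i=43 'a': node 13→9 ·f
i=44 'd': node 9→11  → match P3@[43:44]
i=45 'c': node 11→13 ·f
i=46 'b': node 13→14
i=47 'b': node 14→15  → match P4@[44:47]
i=48 'c': node 15→1 ·f
i=49 'a': node 1→9 ·f
i=50 'd': node 9→11  → match P3@[49:50]
i=51 'b': node 11→16 ·f
i=52 'e': node 16→7 ·f  → match P6@[52:52]
i=53 'b': node 7→8  → match P1@[52:53]
i=54 'c': node 8→1 ·f
i=55 'd': node 1→12 ·f
i=56 'c': node 12→13
i=57 'e': node 13→7 ·f  → match P6@[57:57]
i=58 'd': node 7→12 ·f
i=59 'c': node 12→13
i=60 'c': node 13→2 ·f
i=61 'e': node 2→3  → match P6@[61:61]
i=62 'b': node 3→4  → match P1@[61:62]
i=63 'b': node 4→5
i=64 'e': node 5→6  → match P0@[59:64],P6@[64:64]
i=65 'e': node 6→7 ·f  → match P6@[65:65]
i=66 'd': node 7→12 ·f
i=67 'e': node 12→7 ·f  → match P6@[67:67]
i=68 'a': node 7→9 ·f
i=69 'd': node 9→11  → match P3@[68:69]
i=70 'c': node 11→13 ·f
i=71 'c': node 13→2 ·f
i=72 'e': node 2→3  → match P6@[72:72]
i=73 'b': node 3→4  → match P1@[72:73]
i=74 'b': node 4→5
i=75 'e': node 5→6  → match P0@[70:75],P6@[75:75]

Result: [[6,2],[6,5],[6,6],[9,2],[9,6],[12,6],[13,6],[17,4],[20,6],[21,1],[23,0],[23,6],[25,3],[29,4],[31,6],[32,6],[34,2],[34,6],[35,1],[37,3],[44,3],[47,4],[50,3],[52,6],[53,1],[57,6],[61,6],[62,1],[64,0],[64,6],[65,6],[67,6],[69,3],[72,6],[73,1],[75,0],[75,6]]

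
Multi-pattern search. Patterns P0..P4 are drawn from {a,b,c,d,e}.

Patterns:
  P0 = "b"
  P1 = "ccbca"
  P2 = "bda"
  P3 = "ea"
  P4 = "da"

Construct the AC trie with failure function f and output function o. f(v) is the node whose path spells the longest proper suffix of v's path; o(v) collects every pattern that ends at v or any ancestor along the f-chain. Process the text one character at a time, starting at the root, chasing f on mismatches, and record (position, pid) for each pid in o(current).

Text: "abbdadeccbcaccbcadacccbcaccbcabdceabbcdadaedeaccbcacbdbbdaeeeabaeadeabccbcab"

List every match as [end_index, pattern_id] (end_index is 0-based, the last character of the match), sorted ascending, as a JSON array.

Build automaton:
Trie (insert patterns):
  0='ε' goto b→1 c→2 d→11 e→9
  1='b' goto d→7  [P0 ends]
  2='c' goto c→3
  3='cc' goto b→4
  4='ccb' goto c→5
  5='ccbc' goto a→6
  6='ccbca' goto ·  [P1 ends]
  7='bd' goto a→8
  8='bda' goto ·  [P2 ends]
  9='e' goto a→10
  10='ea' goto ·  [P3 ends]
  11='d' goto a→12
  12='da' goto ·  [P4 ends]

Failure links (BFS by depth):
  n1('b'): parent n0 fail=0; on 'b' 0 → fail=0;  out {0}∪∅={0}
  n2('c'): parent n0 fail=0; on 'c' 0 → fail=0;  out ∅∪∅=∅
  n9('e'): parent n0 fail=0; on 'e' 0 → fail=0;  out ∅∪∅=∅
  n11('d'): parent n0 fail=0; on 'd' 0 → fail=0;  out ∅∪∅=∅
  n3('cc'): parent n2 fail=0; on 'c' 0 → fail=2;  out ∅∪∅=∅
  n7('bd'): parent n1 fail=0; on 'd' 0 → fail=11;  out ∅∪∅=∅
  n10('ea'): parent n9 fail=0; on 'a' 0 → fail=0;  out {3}∪∅={3}
  n12('da'): parent n11 fail=0; on 'a' 0 → fail=0;  out {4}∪∅={4}
  n4('ccb'): parent n3 fail=2; on 'b' 2→0 → fail=1;  out ∅∪{0}={0}
  n8('bda'): parent n7 fail=11; on 'a' 11 → fail=12;  out {2}∪{4}={2,4}
  n5('ccbc'): parent n4 fail=1; on 'c' 1→0 → fail=2;  out ∅∪∅=∅
  n6('ccbca'): parent n5 fail=2; on 'a' 2→0 → fail=0;  out {1}∪∅={1}

Run:
i=0 'a': node 0→0
i=1 'b': node 0→1  ** P0@[1:1]
i=2 'b': node 1→1 (fail-walked)  ** P0@[2:2]
i=3 'd': node 1→7
i=4 'a': node 7→8  ** P2@[2:4],P4@[3:4]
i=5 'd': node 8→11 (fail-walked)
i=6 'e': node 11→9 (fail-walked)
i=7 'c': node 9→2 (fail-walked)
i=8 'c': node 2→3
i=9 'b': node 3→4  ** P0@[9:9]
i=10 'c': node 4→5
i=11 'a': node 5→6  ** P1@[7:11]
i=12 'c': node 6→2 (fail-walked)
i=13 'c': node 2→3
i=14 'b': node 3→4  ** P0@[14:14]
i=15 'c': node 4→5
i=16 'a': node 5→6  ** P1@[12:16]
i=17 'd': node 6→11 (fail-walked)
i=18 'a': node 11→12  ** P4@[17:18]
i=19 'c': node 12→2 (fail-walked)
i=20 'c': node 2→3
i=21 'c': node 3→3 (fail-walked)
i=22 'b': node 3→4  ** P0@[22:22]
i=23 'c': node 4→5
i=24 'a': node 5→6  ** P1@[20:24]
i=25 'c': node 6→2 (fail-walked)
i=26 'c': node 2→3
i=27 'b': node 3→4  ** P0@[27:27]
i=28 'c': node 4→5
i=29 'a': node 5→6  ** P1@[25:29]
i=30 'b': node 6→1 (fail-walked)  ** P0@[30:30]
i=31 'd': node 1→7
i=32 'c': node 7→2 (fail-walked)
i=33 'e': node 2→9 (fail-walked)
i=34 'a': node 9→10  ** P3@[33:34]
i=35 'b': node 10→1 (fail-walked)  ** P0@[35:35]
i=36 'b': node 1→1 (fail-walked)  ** P0@[36:36]
i=37 'c': node 1→2 (fail-walked)
i=38 'd': node 2→11 (fail-walked)
i=39 'a': node 11→12  ** P4@[38:39]
i=40 'd': node 12→11 (fail-walked)
i=41 'a': node 11→12  ** P4@[40:41]
i=42 'e': node 12→9 (fail-walked)
i=43 'd': node 9→11 (fail-walked)
i=44 'e': node 11→9 (fail-walked)
i=45 'a': node 9→10  ** P3@[44:45]
i=46 'c': node 10→2 (fail-walked)
i=47 'c': node 2→3
i=48 'b': node 3→4  ** P0@[48:48]
i=49 'c': node 4→5
i=50 'a': node 5→6  ** P1@[46:50]
i=51 'c': node 6→2 (fail-walked)
i=52 'b': node 2→1 (fail-walked)  ** P0@[52:52]
i=53 'd': node 1→7
i=54 'b': node 7→1 (fail-walked)  ** P0@[54:54]
i=55 'b': node 1→1 (fail-walked)  ** P0@[55:55]
i=56 'd': node 1→7
i=57 'a': node 7→8  ** P2@[55:57],P4@[56:57]
i=58 'e': node 8→9 (fail-walked)
i=59 'e': node 9→9 (fail-walked)
i=60 'e': node 9→9 (fail-walked)
i=61 'a': node 9→10  ** P3@[60:61]
i=62 'b': node 10→1 (fail-walked)  ** P0@[62:62]
i=63 'a': node 1→0 (fail-walked)
i=64 'e': node 0→9
i=65 'a': node 9→10  ** P3@[64:65]
i=66 'd': node 10→11 (fail-walked)
i=67 'e': node 11→9 (fail-walked)
i=68 'a': node 9→10  ** P3@[67:68]
i=69 'b': node 10→1 (fail-walked)  ** P0@[69:69]
i=70 'c': node 1→2 (fail-walked)
i=71 'c': node 2→3
i=72 'b': node 3→4  ** P0@[72:72]
i=73 'c': node 4→5
i=74 'a': node 5→6  ** P1@[70:74]
i=75 'b': node 6→1 (fail-walked)  ** P0@[75:75]

All matches (sorted): [[1,0],[2,0],[4,2],[4,4],[9,0],[11,1],[14,0],[16,1],[18,4],[22,0],[24,1],[27,0],[29,1],[30,0],[34,3],[35,0],[36,0],[39,4],[41,4],[45,3],[48,0],[50,1],[52,0],[54,0],[55,0],[57,2],[57,4],[61,3],[62,0],[65,3],[68,3],[69,0],[72,0],[74,1],[75,0]]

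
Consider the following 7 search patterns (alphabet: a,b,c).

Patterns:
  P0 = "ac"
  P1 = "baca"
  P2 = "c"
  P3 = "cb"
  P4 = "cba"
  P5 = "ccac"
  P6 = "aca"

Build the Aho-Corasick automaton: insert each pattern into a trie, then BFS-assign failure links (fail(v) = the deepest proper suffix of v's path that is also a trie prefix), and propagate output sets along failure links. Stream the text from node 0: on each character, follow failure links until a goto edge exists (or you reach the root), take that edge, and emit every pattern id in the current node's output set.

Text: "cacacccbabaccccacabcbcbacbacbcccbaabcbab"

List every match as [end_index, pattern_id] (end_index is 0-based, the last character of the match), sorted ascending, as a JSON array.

Construct AC machine:
Trie nodes:
  0='ε' goto a→1 b→3 c→7
  1='a' goto c→2
  2='ac' goto a→13  [P0 ends]
  3='b' goto a→4
  4='ba' goto c→5
  5='bac' goto a→6
  6='baca' goto ·  [P1 ends]
  7='c' goto b→8 c→10  [P2 ends]
  8='cb' goto a→9  [P3 ends]
  9='cba' goto ·  [P4 ends]
  10='cc' goto a→11
  11='cca' goto c→12
  12='ccac' goto ·  [P5 ends]
  13='aca' goto ·  [P6 ends]

BFS fail/out derivation:
  n1('a'): parent n0 fail=0; on 'a' 0 → fail=0;  out ∅∪∅=∅
  n3('b'): parent n0 fail=0; on 'b' 0 → fail=0;  out ∅∪∅=∅
  n7('c'): parent n0 fail=0; on 'c' 0 → fail=0;  out {2}∪∅={2}
  n2('ac'): parent n1 fail=0; on 'c' 0 → fail=7;  out {0}∪{2}={0,2}
  n4('ba'): parent n3 fail=0; on 'a' 0 → fail=1;  out ∅∪∅=∅
  n8('cb'): parent n7 fail=0; on 'b' 0 → fail=3;  out {3}∪∅={3}
  n10('cc'): parent n7 fail=0; on 'c' 0 → fail=7;  out ∅∪{2}={2}
  n5('bac'): parent n4 fail=1; on 'c' 1 → fail=2;  out ∅∪{0,2}={0,2}
  n9('cba'): parent n8 fail=3; on 'a' 3 → fail=4;  out {4}∪∅={4}
  n11('cca'): parent n10 fail=7; on 'a' 7→0 → fail=1;  out ∅∪∅=∅
  n13('aca'): parent n2 fail=7; on 'a' 7→0 → fail=1;  out {6}∪∅={6}
  n6('baca'): parent n5 fail=2; on 'a' 2 → fail=13;  out {1}∪{6}={1,6}
  n12('ccac'): parent n11 fail=1; on 'c' 1 → fail=2;  out {5}∪{0,2}={0,2,5}

Scan:
[0] read 'c'  n0⇒n7  ** P2@[0:0]
[1] read 'a'  n7⇒n1 (via fail)
[2] read 'c'  n1⇒n2  ** P0@[1:2],P2@[2:2]
[3] read 'a'  n2⇒n13  ** P6@[1:3]
[4] read 'c'  n13⇒n2 (via fail)  ** P0@[3:4],P2@[4:4]
[5] read 'c'  n2⇒n10 (via fail)  ** P2@[5:5]
[6] read 'c'  n10⇒n10 (via fail)  ** P2@[6:6]
[7] read 'b'  n10⇒n8 (via fail)  ** P3@[6:7]
[8] read 'a'  n8⇒n9  ** P4@[6:8]
[9] read 'b'  n9⇒n3 (via fail)
[10] read 'a'  n3⇒n4
[11] read 'c'  n4⇒n5  ** P0@[10:11],P2@[11:11]
[12] read 'c'  n5⇒n10 (via fail)  ** P2@[12:12]
[13] read 'c'  n10⇒n10 (via fail)  ** P2@[13:13]
[14] read 'c'  n10⇒n10 (via fail)  ** P2@[14:14]
[15] read 'a'  n10⇒n11
[16] read 'c'  n11⇒n12  ** P0@[15:16],P2@[16:16],P5@[13:16]
[17] read 'a'  n12⇒n13 (via fail)  ** P6@[15:17]
[18] read 'b'  n13⇒n3 (via fail)
[19] read 'c'  n3⇒n7 (via fail)  ** P2@[19:19]
[20] read 'b'  n7⇒n8  ** P3@[19:20]
[21] read 'c'  n8⇒n7 (via fail)  ** P2@[21:21]
[22] read 'b'  n7⇒n8  ** P3@[21:22]
[23] read 'a'  n8⇒n9  ** P4@[21:23]
[24] read 'c'  n9⇒n5 (via fail)  ** P0@[23:24],P2@[24:24]
[25] read 'b'  n5⇒n8 (via fail)  ** P3@[24:25]
[26] read 'a'  n8⇒n9  ** P4@[24:26]
[27] read 'c'  n9⇒n5 (via fail)  ** P0@[26:27],P2@[27:27]
[28] read 'b'  n5⇒n8 (via fail)  ** P3@[27:28]
[29] read 'c'  n8⇒n7 (via fail)  ** P2@[29:29]
[30] read 'c'  n7⇒n10  ** P2@[30:30]
[31] read 'c'  n10⇒n10 (via fail)  ** P2@[31:31]
[32] read 'b'  n10⇒n8 (via fail)  ** P3@[31:32]
[33] read 'a'  n8⇒n9  ** P4@[31:33]
[34] read 'a'  n9⇒n1 (via fail)
[35] read 'b'  n1⇒n3 (via fail)
[36] read 'c'  n3⇒n7 (via fail)  ** P2@[36:36]
[37] read 'b'  n7⇒n8  ** P3@[36:37]
[38] read 'a'  n8⇒n9  ** P4@[36:38]
[39] read 'b'  n9⇒n3 (via fail)

Matches: [[0,2],[2,0],[2,2],[3,6],[4,0],[4,2],[5,2],[6,2],[7,3],[8,4],[11,0],[11,2],[12,2],[13,2],[14,2],[16,0],[16,2],[16,5],[17,6],[19,2],[20,3],[21,2],[22,3],[23,4],[24,0],[24,2],[25,3],[26,4],[27,0],[27,2],[28,3],[29,2],[30,2],[31,2],[32,3],[33,4],[36,2],[37,3],[38,4]]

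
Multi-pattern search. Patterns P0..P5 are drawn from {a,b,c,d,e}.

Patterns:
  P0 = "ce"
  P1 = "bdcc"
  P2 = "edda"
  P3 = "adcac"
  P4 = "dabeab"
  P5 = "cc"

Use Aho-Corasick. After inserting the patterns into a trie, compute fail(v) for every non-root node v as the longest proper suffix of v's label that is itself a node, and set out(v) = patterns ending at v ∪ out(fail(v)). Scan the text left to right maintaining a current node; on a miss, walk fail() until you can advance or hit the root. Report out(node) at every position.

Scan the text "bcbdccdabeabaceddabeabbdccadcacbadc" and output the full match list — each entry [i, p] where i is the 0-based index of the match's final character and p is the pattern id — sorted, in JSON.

Build:
Trie nodes:
  n0 'ε': a→11 b→3 c→1 d→16 e→7
  n1 'c': c→22 e→2
  n2 'ce': ·  [P0 ends]
  n3 'b': d→4
  n4 'bd': c→5
  n5 'bdc': c→6
  n6 'bdcc': ·  [P1 ends]
  n7 'e': d→8
  n8 'ed': d→9
  n9 'edd': a→10
  n10 'edda': ·  [P2 ends]
  n11 'a': d→12
  n12 'ad': c→13
  n13 'adc': a→14
  n14 'adca': c→15
  n15 'adcac': ·  [P3 ends]
  n16 'd': a→17
  n17 'da': b→18
  n18 'dab': e→19
  n19 'dabe': a→20
  n20 'dabea': b→21
  n21 'dabeab': ·  [P4 ends]
  n22 'cc': ·  [P5 ends]

BFS fail/out derivation:
  n1('c'): parent n0 fail=0; on 'c' 0 → fail=0;  out ∅∪∅=∅
  n3('b'): parent n0 fail=0; on 'b' 0 → fail=0;  out ∅∪∅=∅
  n7('e'): parent n0 fail=0; on 'e' 0 → fail=0;  out ∅∪∅=∅
  n11('a'): parent n0 fail=0; on 'a' 0 → fail=0;  out ∅∪∅=∅
  n16('d'): parent n0 fail=0; on 'd' 0 → fail=0;  out ∅∪∅=∅
  n2('ce'): parent n1 fail=0; on 'e' 0 → fail=7;  out {0}∪∅={0}
  n4('bd'): parent n3 fail=0; on 'd' 0 → fail=16;  out ∅∪∅=∅
  n8('ed'): parent n7 fail=0; on 'd' 0 → fail=16;  out ∅∪∅=∅
  n12('ad'): parent n11 fail=0; on 'd' 0 → fail=16;  out ∅∪∅=∅
  n17('da'): parent n16 fail=0; on 'a' 0 → fail=11;  out ∅∪∅=∅
  n22('cc'): parent n1 fail=0; on 'c' 0 → fail=1;  out {5}∪∅={5}
  n5('bdc'): parent n4 fail=16; on 'c' 16→0 → fail=1;  out ∅∪∅=∅
  n9('edd'): parent n8 fail=16; on 'd' 16→0 → fail=16;  out ∅∪∅=∅
  n13('adc'): parent n12 fail=16; on 'c' 16→0 → fail=1;  out ∅∪∅=∅
  n18('dab'): parent n17 fail=11; on 'b' 11→0 → fail=3;  out ∅∪∅=∅
  n6('bdcc'): parent n5 fail=1; on 'c' 1 → fail=22;  out {1}∪{5}={1,5}
  n10('edda'): parent n9 fail=16; on 'a' 16 → fail=17;  out {2}∪∅={2}
  n14('adca'): parent n13 fail=1; on 'a' 1→0 → fail=11;  out ∅∪∅=∅
  n19('dabe'): parent n18 fail=3; on 'e' 3→0 → fail=7;  out ∅∪∅=∅
  n15('adcac'): parent n14 fail=11; on 'c' 11→0 → fail=1;  out {3}∪∅={3}
  n20('dabea'): parent n19 fail=7; on 'a' 7→0 → fail=11;  out ∅∪∅=∅
  n21('dabeab'): parent n20 fail=11; on 'b' 11→0 → fail=3;  out {4}∪∅={4}

Run:
[0] read 'b'  n0⇒n3
[1] read 'c'  n3⇒n1 (fail-walked)
[2] read 'b'  n1⇒n3 (fail-walked)
[3] read 'd'  n3⇒n4
[4] read 'c'  n4⇒n5
[5] read 'c'  n5⇒n6  emit P1@[2:5],P5@[4:5]
[6] read 'd'  n6⇒n16 (fail-walked)
[7] read 'a'  n16⇒n17
[8] read 'b'  n17⇒n18
[9] read 'e'  n18⇒n19
[10] read 'a'  n19⇒n20
[11] read 'b'  n20⇒n21  emit P4@[6:11]
[12] read 'a'  n21⇒n11 (fail-walked)
[13] read 'c'  n11⇒n1 (fail-walked)
[14] read 'e'  n1⇒n2  emit P0@[13:14]
[15] read 'd'  n2⇒n8 (fail-walked)
[16] read 'd'  n8⇒n9
[17] read 'a'  n9⇒n10  emit P2@[14:17]
[18] read 'b'  n10⇒n18 (fail-walked)
[19] read 'e'  n18⇒n19
[20] read 'a'  n19⇒n20
[21] read 'b'  n20⇒n21  emit P4@[16:21]
[22] read 'b'  n21⇒n3 (fail-walked)
[23] read 'd'  n3⇒n4
[24] read 'c'  n4⇒n5
[25] read 'c'  n5⇒n6  emit P1@[22:25],P5@[24:25]
[26] read 'a'  n6⇒n11 (fail-walked)
[27] read 'd'  n11⇒n12
[28] read 'c'  n12⇒n13
[29] read 'a'  n13⇒n14
[30] read 'c'  n14⇒n15  emit P3@[26:30]
[31] read 'b'  n15⇒n3 (fail-walked)
[32] read 'a'  n3⇒n11 (fail-walked)
[33] read 'd'  n11⇒n12
[34] read 'c'  n12⇒n13

Result: [[5,1],[5,5],[11,4],[14,0],[17,2],[21,4],[25,1],[25,5],[30,3]]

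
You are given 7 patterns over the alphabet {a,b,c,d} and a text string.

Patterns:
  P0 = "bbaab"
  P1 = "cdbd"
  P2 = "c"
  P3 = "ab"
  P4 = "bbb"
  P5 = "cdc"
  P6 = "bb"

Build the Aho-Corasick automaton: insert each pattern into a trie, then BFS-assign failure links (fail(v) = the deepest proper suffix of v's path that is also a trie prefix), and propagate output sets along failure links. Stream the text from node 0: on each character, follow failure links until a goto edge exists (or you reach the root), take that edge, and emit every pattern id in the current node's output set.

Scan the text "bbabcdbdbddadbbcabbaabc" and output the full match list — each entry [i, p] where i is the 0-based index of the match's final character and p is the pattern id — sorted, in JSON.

Construct AC machine:
Trie (insert patterns):
  0='ε' goto a→10 b→1 c→6
  1='b' goto b→2
  2='bb' goto a→3 b→12  ←P6
  3='bba' goto a→4
  4='bbaa' goto b→5
  5='bbaab' goto ·  ←P0
  6='c' goto d→7  ←P2
  7='cd' goto b→8 c→13
  8='cdb' goto d→9
  9='cdbd' goto ·  ←P1
  10='a' goto b→11
  11='ab' goto ·  ←P3
  12='bbb' goto ·  ←P4
  13='cdc' goto ·  ←P5

BFS fail/out derivation:
  n1('b'): parent n0 fail=0; on 'b' 0 → fail=0;  out ∅∪∅=∅
  n6('c'): parent n0 fail=0; on 'c' 0 → fail=0;  out {2}∪∅={2}
  n10('a'): parent n0 fail=0; on 'a' 0 → fail=0;  out ∅∪∅=∅
  n2('bb'): parent n1 fail=0; on 'b' 0 → fail=1;  out {6}∪∅={6}
  n7('cd'): parent n6 fail=0; on 'd' 0 → fail=0;  out ∅∪∅=∅
  n11('ab'): parent n10 fail=0; on 'b' 0 → fail=1;  out {3}∪∅={3}
  n3('bba'): parent n2 fail=1; on 'a' 1→0 → fail=10;  out ∅∪∅=∅
  n8('cdb'): parent n7 fail=0; on 'b' 0 → fail=1;  out ∅∪∅=∅
  n12('bbb'): parent n2 fail=1; on 'b' 1 → fail=2;  out {4}∪{6}={4,6}
  n13('cdc'): parent n7 fail=0; on 'c' 0 → fail=6;  out {5}∪{2}={2,5}
  n4('bbaa'): parent n3 fail=10; on 'a' 10→0 → fail=10;  out ∅∪∅=∅
  n9('cdbd'): parent n8 fail=1; on 'd' 1→0 → fail=0;  out {1}∪∅={1}
  n5('bbaab'): parent n4 fail=10; on 'b' 10 → fail=11;  out {0}∪{3}={0,3}

Scan:
pos 0 'b': at 1
pos 1 'b': at 2  emit P6@[0:1]
pos 2 'a': at 3
pos 3 'b': at 11 (fail-walked)  emit P3@[2:3]
pos 4 'c': at 6 (fail-walked)  emit P2@[4:4]
pos 5 'd': at 7
pos 6 'b': at 8
pos 7 'd': at 9  emit P1@[4:7]
pos 8 'b': at 1 (fail-walked)
pos 9 'd': at 0 (fail-walked)
pos 10 'd': at 0
pos 11 'a': at 10
pos 12 'd': at 0 (fail-walked)
pos 13 'b': at 1
pos 14 'b': at 2  emit P6@[13:14]
pos 15 'c': at 6 (fail-walked)  emit P2@[15:15]
pos 16 'a': at 10 (fail-walked)
pos 17 'b': at 11  emit P3@[16:17]
pos 18 'b': at 2 (fail-walked)  emit P6@[17:18]
pos 19 'a': at 3
pos 20 'a': at 4
pos 21 'b': at 5  emit P0@[17:21],P3@[20:21]
pos 22 'c': at 6 (fail-walked)  emit P2@[22:22]

Result: [[1,6],[3,3],[4,2],[7,1],[14,6],[15,2],[17,3],[18,6],[21,0],[21,3],[22,2]]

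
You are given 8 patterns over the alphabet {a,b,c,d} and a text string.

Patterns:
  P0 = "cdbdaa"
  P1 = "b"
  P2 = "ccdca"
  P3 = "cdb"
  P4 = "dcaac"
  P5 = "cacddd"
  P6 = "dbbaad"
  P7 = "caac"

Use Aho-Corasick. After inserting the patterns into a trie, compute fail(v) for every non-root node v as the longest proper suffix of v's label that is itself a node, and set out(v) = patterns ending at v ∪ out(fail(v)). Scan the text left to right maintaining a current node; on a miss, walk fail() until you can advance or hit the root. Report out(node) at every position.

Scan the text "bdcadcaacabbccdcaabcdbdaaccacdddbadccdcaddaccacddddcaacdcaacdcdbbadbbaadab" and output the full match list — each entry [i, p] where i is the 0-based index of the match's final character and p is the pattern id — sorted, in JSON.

Build:
Trie nodes:
  n0 'ε': b→7 c→1 d→12
  n1 'c': a→17 c→8 d→2
  n2 'cd': b→3
  n3 'cdb': d→4  ←P3
  n4 'cdbd': a→5
  n5 'cdbda': a→6
  n6 'cdbdaa': ·  ←P0
  n7 'b': ·  ←P1
  n8 'cc': d→9
  n9 'ccd': c→10
  n10 'ccdc': a→11
  n11 'ccdca': ·  ←P2
  n12 'd': b→22 c→13
  n13 'dc': a→14
  n14 'dca': a→15
  n15 'dcaa': c→16
  n16 'dcaac': ·  ←P4
  n17 'ca': a→27 c→18
  n18 'cac': d→19
  n19 'cacd': d→20
  n20 'cacdd': d→21
  n21 'cacddd': ·  ←P5
  n22 'db': b→23
  n23 'dbb': a→24
  n24 'dbba': a→25
  n25 'dbbaa': d→26
  n26 'dbbaad': ·  ←P6
  n27 'caa': c→28
  n28 'caac': ·  ←P7

BFS fail/out derivation:
  n1('c'): parent n0 fail=0; on 'c' 0 → fail=0;  out ∅∪∅=∅
  n7('b'): parent n0 fail=0; on 'b' 0 → fail=0;  out {1}∪∅={1}
  n12('d'): parent n0 fail=0; on 'd' 0 → fail=0;  out ∅∪∅=∅
  n2('cd'): parent n1 fail=0; on 'd' 0 → fail=12;  out ∅∪∅=∅
  n8('cc'): parent n1 fail=0; on 'c' 0 → fail=1;  out ∅∪∅=∅
  n13('dc'): parent n12 fail=0; on 'c' 0 → fail=1;  out ∅∪∅=∅
  n17('ca'): parent n1 fail=0; on 'a' 0 → fail=0;  out ∅∪∅=∅
  n22('db'): parent n12 fail=0; on 'b' 0 → fail=7;  out ∅∪{1}={1}
  n3('cdb'): parent n2 fail=12; on 'b' 12 → fail=22;  out {3}∪{1}={1,3}
  n9('ccd'): parent n8 fail=1; on 'd' 1 → fail=2;  out ∅∪∅=∅
  n14('dca'): parent n13 fail=1; on 'a' 1 → fail=17;  out ∅∪∅=∅
  n18('cac'): parent n17 fail=0; on 'c' 0 → fail=1;  out ∅∪∅=∅
  n23('dbb'): parent n22 fail=7; on 'b' 7→0 → fail=7;  out ∅∪{1}={1}
  n27('caa'): parent n17 fail=0; on 'a' 0 → fail=0;  out ∅∪∅=∅
  n4('cdbd'): parent n3 fail=22; on 'd' 22→7→0 → fail=12;  out ∅∪∅=∅
  n10('ccdc'): parent n9 fail=2; on 'c' 2→12 → fail=13;  out ∅∪∅=∅
  n15('dcaa'): parent n14 fail=17; on 'a' 17 → fail=27;  out ∅∪∅=∅
  n19('cacd'): parent n18 fail=1; on 'd' 1 → fail=2;  out ∅∪∅=∅
  n24('dbba'): parent n23 fail=7; on 'a' 7→0 → fail=0;  out ∅∪∅=∅
  n28('caac'): parent n27 fail=0; on 'c' 0 → fail=1;  out {7}∪∅={7}
  n5('cdbda'): parent n4 fail=12; on 'a' 12→0 → fail=0;  out ∅∪∅=∅
  n11('ccdca'): parent n10 fail=13; on 'a' 13 → fail=14;  out {2}∪∅={2}
  n16('dcaac'): parent n15 fail=27; on 'c' 27 → fail=28;  out {4}∪{7}={4,7}
  n20('cacdd'): parent n19 fail=2; on 'd' 2→12→0 → fail=12;  out ∅∪∅=∅
  n25('dbbaa'): parent n24 fail=0; on 'a' 0 → fail=0;  out ∅∪∅=∅
  n6('cdbdaa'): parent n5 fail=0; on 'a' 0 → fail=0;  out {0}∪∅={0}
  n21('cacddd'): parent n20 fail=12; on 'd' 12→0 → fail=12;  out {5}∪∅={5}
  n26('dbbaad'): parent n25 fail=0; on 'd' 0 → fail=12;  out {6}∪∅={6}

Scan:
pos 0 'b': at 7  emit P1@[0:0]
pos 1 'd': at 12 (fail-walked)
pos 2 'c': at 13
pos 3 'a': at 14
pos 4 'd': at 12 (fail-walked)
pos 5 'c': at 13
pos 6 'a': at 14
pos 7 'a': at 15
pos 8 'c': at 16  emit P4@[4:8],P7@[5:8]
pos 9 'a': at 17 (fail-walked)
pos 10 'b': at 7 (fail-walked)  emit P1@[10:10]
pos 11 'b': at 7 (fail-walked)  emit P1@[11:11]
pos 12 'c': at 1 (fail-walked)
pos 13 'c': at 8
pos 14 'd': at 9
pos 15 'c': at 10
pos 16 'a': at 11  emit P2@[12:16]
pos 17 'a': at 15 (fail-walked)
pos 18 'b': at 7 (fail-walked)  emit P1@[18:18]
pos 19 'c': at 1 (fail-walked)
pos 20 'd': at 2
pos 21 'b': at 3  emit P1@[21:21],P3@[19:21]
pos 22 'd': at 4
pos 23 'a': at 5
pos 24 'a': at 6  emit P0@[19:24]
pos 25 'c': at 1 (fail-walked)
pos 26 'c': at 8
pos 27 'a': at 17 (fail-walked)
pos 28 'c': at 18
pos 29 'd': at 19
pos 30 'd': at 20
pos 31 'd': at 21  emit P5@[26:31]
pos 32 'b': at 22 (fail-walked)  emit P1@[32:32]
pos 33 'a': at 0 (fail-walked)
pos 34 'd': at 12
pos 35 'c': at 13
pos 36 'c': at 8 (fail-walked)
pos 37 'd': at 9
pos 38 'c': at 10
pos 39 'a': at 11  emit P2@[35:39]
pos 40 'd': at 12 (fail-walked)
pos 41 'd': at 12 (fail-walked)
pos 42 'a': at 0 (fail-walked)
pos 43 'c': at 1
pos 44 'c': at 8
pos 45 'a': at 17 (fail-walked)
pos 46 'c': at 18
pos 47 'd': at 19
pos 48 'd': at 20
pos 49 'd': at 21  emit P5@[44:49]
pos 50 'd': at 12 (fail-walked)
pos 51 'c': at 13
pos 52 'a': at 14
pos 53 'a': at 15
pos 54 'c': at 16  emit P4@[50:54],P7@[51:54]
pos 55 'd': at 2 (fail-walked)
pos 56 'c': at 13 (fail-walked)
pos 57 'a': at 14
pos 58 'a': at 15
pos 59 'c': at 16  emit P4@[55:59],P7@[56:59]
pos 60 'd': at 2 (fail-walked)
pos 61 'c': at 13 (fail-walked)
pos 62 'd': at 2 (fail-walked)
pos 63 'b': at 3  emit P1@[63:63],P3@[61:63]
pos 64 'b': at 23 (fail-walked)  emit P1@[64:64]
pos 65 'a': at 24
pos 66 'd': at 12 (fail-walked)
pos 67 'b': at 22  emit P1@[67:67]
pos 68 'b': at 23  emit P1@[68:68]
pos 69 'a': at 24
pos 70 'a': at 25
pos 71 'd': at 26  emit P6@[66:71]
pos 72 'a': at 0 (fail-walked)
pos 73 'b': at 7  emit P1@[73:73]

All matches (sorted): [[0,1],[8,4],[8,7],[10,1],[11,1],[16,2],[18,1],[21,1],[21,3],[24,0],[31,5],[32,1],[39,2],[49,5],[54,4],[54,7],[59,4],[59,7],[63,1],[63,3],[64,1],[67,1],[68,1],[71,6],[73,1]]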